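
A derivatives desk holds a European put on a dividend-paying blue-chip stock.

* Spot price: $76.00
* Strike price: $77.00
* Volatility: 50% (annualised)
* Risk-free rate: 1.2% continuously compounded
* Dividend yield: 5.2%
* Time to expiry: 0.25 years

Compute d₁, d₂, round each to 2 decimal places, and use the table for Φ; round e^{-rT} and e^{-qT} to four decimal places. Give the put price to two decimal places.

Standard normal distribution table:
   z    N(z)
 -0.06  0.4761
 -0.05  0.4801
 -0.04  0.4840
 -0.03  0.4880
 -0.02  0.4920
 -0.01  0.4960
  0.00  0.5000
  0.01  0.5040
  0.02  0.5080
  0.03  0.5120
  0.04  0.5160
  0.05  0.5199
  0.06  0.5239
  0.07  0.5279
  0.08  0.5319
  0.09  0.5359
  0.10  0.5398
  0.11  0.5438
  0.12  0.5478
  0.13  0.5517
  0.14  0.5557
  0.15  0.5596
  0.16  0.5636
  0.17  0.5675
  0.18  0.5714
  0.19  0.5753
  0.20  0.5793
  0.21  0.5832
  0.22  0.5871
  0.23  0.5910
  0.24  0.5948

σ√T = 0.5·√0.25 = 0.2500
d₁ = [ln(76/77) + (0.012 − 0.052 + ½·0.5²)·0.25] / (σ√T) = (-0.0131 + 0.0213) / 0.2500 = 0.0327 ⇒ 0.03
d₂ = 0.0327 − 0.2500 = -0.2173 ⇒ -0.22
exp(−qT) = exp(−0.052·0.25) = 0.9871;  exp(−rT) = exp(−0.012·0.25) = 0.9970
N(−d₂) = N(0.22) = 0.5871;  N(−d₁) = N(-0.03) = 0.4880
P = 77·0.9970·0.5871 − 76·0.9871·0.4880 = 45.0711 − 36.6096 = 8.4615

$8.46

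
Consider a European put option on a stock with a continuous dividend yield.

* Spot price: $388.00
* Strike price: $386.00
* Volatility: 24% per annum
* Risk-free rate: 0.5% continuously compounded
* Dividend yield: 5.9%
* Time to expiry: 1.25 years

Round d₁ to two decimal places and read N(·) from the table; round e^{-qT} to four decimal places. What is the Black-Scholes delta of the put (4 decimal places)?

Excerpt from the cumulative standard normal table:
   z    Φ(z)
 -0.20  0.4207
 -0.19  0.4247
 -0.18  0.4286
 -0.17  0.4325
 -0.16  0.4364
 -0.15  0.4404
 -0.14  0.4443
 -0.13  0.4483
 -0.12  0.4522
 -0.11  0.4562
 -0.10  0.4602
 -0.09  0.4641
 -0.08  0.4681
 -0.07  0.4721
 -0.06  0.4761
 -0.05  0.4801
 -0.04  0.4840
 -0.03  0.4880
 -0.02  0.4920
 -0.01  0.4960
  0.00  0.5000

-0.5014

σ√T = 0.24·√1.25 = 0.2683
d₁ = [ln(388/386) + (0.005 − 0.059 + ½·0.24²)·1.25] / (σ√T) = (0.0052 − 0.0315) / 0.2683 = -0.0981 ⇒ -0.10
N(d₁) = N(-0.10) = 0.4602
Δ_put = e^(−qT)·(N(d₁) − 1) = 0.9289·(0.4602 − 1) = -0.5014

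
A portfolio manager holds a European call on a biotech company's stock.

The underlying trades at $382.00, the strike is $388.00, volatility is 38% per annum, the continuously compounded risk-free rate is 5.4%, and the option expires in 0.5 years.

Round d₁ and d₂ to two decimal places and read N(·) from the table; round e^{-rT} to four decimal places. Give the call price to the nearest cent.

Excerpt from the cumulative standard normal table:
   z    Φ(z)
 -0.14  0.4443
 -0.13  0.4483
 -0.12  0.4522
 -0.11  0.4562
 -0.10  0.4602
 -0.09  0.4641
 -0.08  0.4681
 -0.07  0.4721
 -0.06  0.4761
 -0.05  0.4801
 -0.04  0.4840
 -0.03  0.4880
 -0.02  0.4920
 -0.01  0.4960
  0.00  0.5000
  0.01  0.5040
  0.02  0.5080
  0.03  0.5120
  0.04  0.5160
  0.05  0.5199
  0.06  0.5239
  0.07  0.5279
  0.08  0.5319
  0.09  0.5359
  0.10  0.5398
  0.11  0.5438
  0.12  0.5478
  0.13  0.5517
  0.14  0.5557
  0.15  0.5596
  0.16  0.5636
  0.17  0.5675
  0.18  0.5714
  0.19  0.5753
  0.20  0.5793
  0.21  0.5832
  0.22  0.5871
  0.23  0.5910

$42.99

T = 0.5;  σ√T = 0.2687
ln(S/K) + (r + σ²/2)T = ln(382/388) + (0.054 + 0.38²/2)·0.5 = -0.0156 + 0.0631 = 0.0475
d₁ = 0.0475 / 0.2687 = 0.1768 which rounds to 0.18
d₂ = d₁ − σ√T = 0.1768 − 0.2687 = -0.0919 which rounds to -0.09
exp(−rT) = exp(−0.054·0.5) = 0.9734
C = 382·N(0.18) − 388·0.9734·N(-0.09) = 382·0.5714 − 388·0.9734·0.4641 = 218.2748 − 175.2809 = 42.9939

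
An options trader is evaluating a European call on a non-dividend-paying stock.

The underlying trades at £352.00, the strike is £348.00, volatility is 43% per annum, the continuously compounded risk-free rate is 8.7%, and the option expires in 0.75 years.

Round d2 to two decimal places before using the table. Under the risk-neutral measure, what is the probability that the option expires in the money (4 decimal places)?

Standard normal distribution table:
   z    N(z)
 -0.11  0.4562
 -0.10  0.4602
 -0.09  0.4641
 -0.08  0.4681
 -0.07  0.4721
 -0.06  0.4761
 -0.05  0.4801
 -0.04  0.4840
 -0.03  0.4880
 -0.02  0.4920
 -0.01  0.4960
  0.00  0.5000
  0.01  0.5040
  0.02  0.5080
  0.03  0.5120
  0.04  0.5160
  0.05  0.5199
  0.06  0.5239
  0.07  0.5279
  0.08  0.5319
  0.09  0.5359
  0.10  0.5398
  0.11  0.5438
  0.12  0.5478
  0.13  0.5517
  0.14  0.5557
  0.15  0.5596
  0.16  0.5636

0.5080

σ√T = 0.43·√0.75 = 0.3724
d₁ = [ln(352/348) + (0.087 + 0.43²/2)·0.75] / 0.3724 = [0.0114 + 0.1346] / 0.3724 = 0.3921 → 0.39
d₂ = d₁ − σ√T = 0.3921 − 0.3724 = 0.0197 → 0.02
Risk-neutral Pr[S_T > K] = N(d₂) = N(0.02) = 0.5080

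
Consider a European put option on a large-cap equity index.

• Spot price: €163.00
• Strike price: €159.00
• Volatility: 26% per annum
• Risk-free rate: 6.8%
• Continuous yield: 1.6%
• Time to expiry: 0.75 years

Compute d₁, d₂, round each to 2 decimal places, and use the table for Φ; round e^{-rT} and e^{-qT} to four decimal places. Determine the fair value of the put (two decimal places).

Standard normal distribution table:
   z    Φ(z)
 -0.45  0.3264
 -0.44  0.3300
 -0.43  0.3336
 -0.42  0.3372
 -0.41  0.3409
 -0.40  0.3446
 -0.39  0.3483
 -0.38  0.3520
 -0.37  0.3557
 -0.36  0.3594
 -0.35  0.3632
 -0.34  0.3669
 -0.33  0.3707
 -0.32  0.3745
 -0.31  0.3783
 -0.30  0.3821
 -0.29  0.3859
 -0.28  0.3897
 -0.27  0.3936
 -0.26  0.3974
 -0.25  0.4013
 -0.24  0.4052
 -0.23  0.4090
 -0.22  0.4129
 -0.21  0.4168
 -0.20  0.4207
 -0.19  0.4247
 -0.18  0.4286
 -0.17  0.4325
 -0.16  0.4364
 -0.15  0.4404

€9.85

σ√T = 0.26 × 0.8660 = 0.2252
d₁ = [ln(163/159) + (0.068 − 0.016 + ½·0.26²)·0.75] / (σ√T) = (0.0248 + 0.0644) / 0.2252 = 0.3961 → 0.40
d₂ = 0.3961 − 0.2252 = 0.1710 → 0.17
exp(−qT) = exp(−0.016·0.75) = 0.9881;  exp(−rT) = exp(−0.068·0.75) = 0.9503
N(−d₂) = N(-0.17) = 0.4325;  N(−d₁) = N(-0.40) = 0.3446
P = 159·0.9503·0.4325 − 163·0.9881·0.3446 = 65.3498 − 55.5014 = 9.8484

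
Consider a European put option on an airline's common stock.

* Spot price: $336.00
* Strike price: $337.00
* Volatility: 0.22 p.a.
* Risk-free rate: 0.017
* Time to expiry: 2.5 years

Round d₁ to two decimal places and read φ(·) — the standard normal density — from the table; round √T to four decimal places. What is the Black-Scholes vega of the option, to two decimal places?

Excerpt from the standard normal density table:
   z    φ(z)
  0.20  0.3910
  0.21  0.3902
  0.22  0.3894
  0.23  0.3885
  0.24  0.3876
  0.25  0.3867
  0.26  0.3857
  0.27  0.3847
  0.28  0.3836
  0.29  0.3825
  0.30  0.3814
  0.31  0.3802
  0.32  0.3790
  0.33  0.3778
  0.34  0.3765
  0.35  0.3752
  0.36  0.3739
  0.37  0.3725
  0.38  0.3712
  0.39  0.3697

203.20

σ√T = 0.22·√2.5 = 0.3479
d₁ = [ln(336/337) + (0.017 + 0.22²/2)·2.5] / 0.3479 = [-0.0030 + 0.1030] / 0.3479 = 0.2876 ≈ 0.29
√T = √2.5 = 1.5811
φ(d₁) = φ(0.29) = 0.3825
vega = S·φ(d₁)·√T = 336·0.3825·1.5811 = 203.2030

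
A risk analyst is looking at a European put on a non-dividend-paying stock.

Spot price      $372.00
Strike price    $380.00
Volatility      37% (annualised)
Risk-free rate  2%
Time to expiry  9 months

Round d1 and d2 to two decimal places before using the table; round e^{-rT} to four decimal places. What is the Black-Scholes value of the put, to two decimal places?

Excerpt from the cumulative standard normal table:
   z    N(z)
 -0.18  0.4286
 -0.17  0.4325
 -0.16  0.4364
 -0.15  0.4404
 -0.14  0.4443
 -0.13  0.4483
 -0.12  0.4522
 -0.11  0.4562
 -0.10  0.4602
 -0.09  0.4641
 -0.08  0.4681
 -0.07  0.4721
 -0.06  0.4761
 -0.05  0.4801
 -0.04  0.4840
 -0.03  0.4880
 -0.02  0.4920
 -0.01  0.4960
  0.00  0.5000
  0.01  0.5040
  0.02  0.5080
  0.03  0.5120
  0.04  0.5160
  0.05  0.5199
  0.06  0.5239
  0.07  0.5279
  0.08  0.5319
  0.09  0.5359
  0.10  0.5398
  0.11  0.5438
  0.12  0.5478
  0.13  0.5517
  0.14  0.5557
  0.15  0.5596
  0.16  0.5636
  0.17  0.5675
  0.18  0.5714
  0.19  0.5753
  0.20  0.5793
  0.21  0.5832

σ√T = 0.37 × 0.8660 = 0.3204
d₁ = [ln(372/380) + (0.02 + 0.37²/2)·0.75] / 0.3204 = [-0.0213 + 0.0663] / 0.3204 = 0.1406 ≈ 0.14
d₂ = d₁ − σ√T = 0.1406 − 0.3204 = -0.1798 ≈ -0.18
exp(−rT) = exp(−0.02·0.75) = 0.9851
N(−d₂) = N(0.18) = 0.5714;  N(−d₁) = N(-0.14) = 0.4443
P = 380·0.9851·0.5714 − 372·0.4443 = 213.8967 − 165.2796 = 48.6171

$48.62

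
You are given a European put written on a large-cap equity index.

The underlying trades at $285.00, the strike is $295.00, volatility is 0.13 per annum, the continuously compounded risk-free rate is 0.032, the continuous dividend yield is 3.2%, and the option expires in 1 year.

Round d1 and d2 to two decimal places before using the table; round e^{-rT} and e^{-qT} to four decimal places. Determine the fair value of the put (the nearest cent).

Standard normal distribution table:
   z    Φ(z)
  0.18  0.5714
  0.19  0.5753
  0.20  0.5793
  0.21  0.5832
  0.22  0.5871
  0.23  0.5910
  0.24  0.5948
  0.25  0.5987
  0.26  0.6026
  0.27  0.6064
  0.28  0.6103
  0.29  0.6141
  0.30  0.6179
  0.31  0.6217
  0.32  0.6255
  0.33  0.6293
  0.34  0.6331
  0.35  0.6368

$19.90

σ√T = 0.13·√1 = 0.1300
ln(S/K) + (r − q + σ²/2)T = ln(285/295) + (0.032 − 0.032 + 0.13²/2)·1 = -0.0345 + 0.0085 = -0.0260
d₁ = -0.0260 / 0.1300 = -0.2003 ≈ -0.20
d₂ = d₁ − σ√T = -0.2003 − 0.1300 = -0.3303 ≈ -0.33
exp(−qT) = exp(−0.032·1) = 0.9685;  exp(−rT) = exp(−0.032·1) = 0.9685
N(−d₂) = N(0.33) = 0.6293;  N(−d₁) = N(0.20) = 0.5793
P = 295·0.9685·0.6293 − 285·0.9685·0.5793 = 179.7957 − 159.8998 = 19.8959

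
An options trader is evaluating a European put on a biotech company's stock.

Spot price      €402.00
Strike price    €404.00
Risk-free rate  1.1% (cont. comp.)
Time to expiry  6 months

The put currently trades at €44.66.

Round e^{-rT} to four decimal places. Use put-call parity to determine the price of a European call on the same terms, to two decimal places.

exp(−rT) = exp(−0.011·0.5) = 0.9945
Put-call parity: C − P = S − K·e^(−rT) = 402 − 404·0.9945 = 402 − 401.7780 = 0.2220
C = P + (C − P) = 44.66 + (0.2220) = 44.8820

€44.88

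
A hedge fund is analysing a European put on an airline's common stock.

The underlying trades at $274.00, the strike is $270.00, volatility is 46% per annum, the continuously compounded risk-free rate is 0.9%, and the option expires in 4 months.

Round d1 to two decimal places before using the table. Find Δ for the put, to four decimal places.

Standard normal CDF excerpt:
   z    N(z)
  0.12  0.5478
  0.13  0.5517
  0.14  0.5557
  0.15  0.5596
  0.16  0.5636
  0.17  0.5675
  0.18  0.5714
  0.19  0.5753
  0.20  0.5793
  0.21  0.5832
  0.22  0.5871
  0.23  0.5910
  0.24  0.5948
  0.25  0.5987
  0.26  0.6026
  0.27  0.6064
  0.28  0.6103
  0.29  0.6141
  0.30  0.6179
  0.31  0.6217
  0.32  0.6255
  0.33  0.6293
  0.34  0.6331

-0.4207

T = 0.3333;  σ√T = 0.2656
d₁ = [ln(274/270) + (0.009 + 0.46²/2)·0.3333] / 0.2656 = [0.0147 + 0.0383] / 0.2656 = 0.1995 which rounds to 0.20
N(d₁) = N(0.20) = 0.5793
Δ_put = N(d₁) − 1 = 0.5793 − 1 = -0.4207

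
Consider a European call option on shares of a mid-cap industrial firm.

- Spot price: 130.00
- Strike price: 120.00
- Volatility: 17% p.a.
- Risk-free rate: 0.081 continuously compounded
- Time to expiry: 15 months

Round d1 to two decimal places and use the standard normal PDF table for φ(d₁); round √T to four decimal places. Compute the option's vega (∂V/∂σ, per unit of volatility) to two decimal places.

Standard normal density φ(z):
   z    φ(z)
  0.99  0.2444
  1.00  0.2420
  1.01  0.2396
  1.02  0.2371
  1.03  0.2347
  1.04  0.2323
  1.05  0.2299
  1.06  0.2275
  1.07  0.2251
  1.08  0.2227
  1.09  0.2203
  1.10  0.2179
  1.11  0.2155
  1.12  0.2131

T = 1.25;  σ√T = 0.1901
d₁ = [ln(130/120) + (0.081 + 0.17²/2)·1.25] / 0.1901 = [0.0800 + 0.1193] / 0.1901 = 1.0489 which rounds to 1.05
√T = √1.25 = 1.1180
φ(d₁) = φ(1.05) = 0.2299
vega = S·φ(d₁)·√T = 130·0.2299·1.1180 = 33.4137

33.41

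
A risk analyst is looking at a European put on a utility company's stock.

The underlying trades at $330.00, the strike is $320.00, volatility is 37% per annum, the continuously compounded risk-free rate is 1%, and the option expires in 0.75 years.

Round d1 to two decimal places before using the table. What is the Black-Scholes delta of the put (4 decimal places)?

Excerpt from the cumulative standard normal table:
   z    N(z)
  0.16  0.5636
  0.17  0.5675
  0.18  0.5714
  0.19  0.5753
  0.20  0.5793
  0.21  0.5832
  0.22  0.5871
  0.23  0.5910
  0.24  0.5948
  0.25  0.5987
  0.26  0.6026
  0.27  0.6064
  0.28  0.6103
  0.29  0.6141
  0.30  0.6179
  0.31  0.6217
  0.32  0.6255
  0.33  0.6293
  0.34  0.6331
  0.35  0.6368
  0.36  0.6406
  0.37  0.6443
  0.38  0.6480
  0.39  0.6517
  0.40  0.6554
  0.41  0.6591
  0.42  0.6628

σ√T = 0.37·√0.75 = 0.3204
d₁ = [ln(330/320) + (0.01 + 0.37²/2)·0.75] / 0.3204 = [0.0308 + 0.0588] / 0.3204 = 0.2797 ≈ 0.28
N(d₁) = N(0.28) = 0.6103
Δ_put = N(d₁) − 1 = 0.6103 − 1 = -0.3897

-0.3897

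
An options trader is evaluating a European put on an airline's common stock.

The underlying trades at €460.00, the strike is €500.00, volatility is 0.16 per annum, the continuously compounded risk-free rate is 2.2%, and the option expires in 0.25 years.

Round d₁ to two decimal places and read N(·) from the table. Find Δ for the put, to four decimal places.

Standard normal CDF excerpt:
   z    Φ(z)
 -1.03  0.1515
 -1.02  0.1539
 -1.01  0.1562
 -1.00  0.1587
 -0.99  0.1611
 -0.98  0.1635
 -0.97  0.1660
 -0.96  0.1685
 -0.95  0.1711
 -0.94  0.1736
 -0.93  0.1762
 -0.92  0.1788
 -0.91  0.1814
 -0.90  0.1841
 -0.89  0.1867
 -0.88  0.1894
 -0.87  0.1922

-0.8238

σ√T = 0.16·√0.25 = 0.0800
d₁ = [ln(460/500) + (0.022 + ½·0.16²)·0.25] / (σ√T) = (-0.0834 + 0.0087) / 0.0800 = -0.9335 ≈ -0.93
N(d₁) = N(-0.93) = 0.1762
Δ_put = N(d₁) − 1 = 0.1762 − 1 = -0.8238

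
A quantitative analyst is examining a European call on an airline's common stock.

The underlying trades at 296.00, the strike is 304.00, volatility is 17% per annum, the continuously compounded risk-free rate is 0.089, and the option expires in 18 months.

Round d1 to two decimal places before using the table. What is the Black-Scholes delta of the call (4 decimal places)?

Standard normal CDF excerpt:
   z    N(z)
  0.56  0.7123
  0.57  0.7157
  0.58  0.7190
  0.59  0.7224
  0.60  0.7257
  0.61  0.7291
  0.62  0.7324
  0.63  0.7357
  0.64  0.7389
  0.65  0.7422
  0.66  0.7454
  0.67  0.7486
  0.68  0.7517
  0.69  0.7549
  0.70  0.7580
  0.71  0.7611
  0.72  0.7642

σ√T = 0.17·√1.5 = 0.2082
d₁ = [ln(296/304) + (0.089 + 0.17²/2)·1.5] / 0.2082 = [-0.0267 + 0.1552] / 0.2082 = 0.6172 → 0.62
N(d₁) = N(0.62) = 0.7324
Δ_call = N(d₁) = 0.7324

0.7324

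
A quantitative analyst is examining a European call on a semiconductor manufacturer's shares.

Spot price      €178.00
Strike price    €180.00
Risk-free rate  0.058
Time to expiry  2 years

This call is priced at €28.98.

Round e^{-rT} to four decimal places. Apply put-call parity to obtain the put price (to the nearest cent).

€11.27

exp(−rT) = exp(−0.058·2) = 0.8905
Put-call parity: C − P = S − K·e^(−rT) = 178 − 180·0.8905 = 178 − 160.2900 = 17.7100
P = C − (C − P) = 28.98 − (17.7100) = 11.2700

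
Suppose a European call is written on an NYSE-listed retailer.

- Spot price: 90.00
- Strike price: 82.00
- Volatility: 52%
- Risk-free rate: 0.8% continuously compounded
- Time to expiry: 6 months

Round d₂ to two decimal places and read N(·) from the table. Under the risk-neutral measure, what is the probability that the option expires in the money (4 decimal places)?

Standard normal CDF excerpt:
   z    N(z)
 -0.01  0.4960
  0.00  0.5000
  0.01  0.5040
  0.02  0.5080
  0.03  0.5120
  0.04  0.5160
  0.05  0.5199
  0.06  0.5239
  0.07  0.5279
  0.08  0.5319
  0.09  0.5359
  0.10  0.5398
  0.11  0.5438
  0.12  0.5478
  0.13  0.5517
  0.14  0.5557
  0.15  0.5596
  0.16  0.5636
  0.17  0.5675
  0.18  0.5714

σ√T = 0.52·√0.5 = 0.3677
ln(S/K) + (r + σ²/2)T = ln(90/82) + (0.008 + 0.52²/2)·0.5 = 0.0931 + 0.0716 = 0.1647
d₁ = 0.1647 / 0.3677 = 0.4479 → 0.45
d₂ = d₁ − σ√T = 0.4479 − 0.3677 = 0.0802 → 0.08
Risk-neutral Pr[S_T > K] = N(d₂) = N(0.08) = 0.5319

0.5319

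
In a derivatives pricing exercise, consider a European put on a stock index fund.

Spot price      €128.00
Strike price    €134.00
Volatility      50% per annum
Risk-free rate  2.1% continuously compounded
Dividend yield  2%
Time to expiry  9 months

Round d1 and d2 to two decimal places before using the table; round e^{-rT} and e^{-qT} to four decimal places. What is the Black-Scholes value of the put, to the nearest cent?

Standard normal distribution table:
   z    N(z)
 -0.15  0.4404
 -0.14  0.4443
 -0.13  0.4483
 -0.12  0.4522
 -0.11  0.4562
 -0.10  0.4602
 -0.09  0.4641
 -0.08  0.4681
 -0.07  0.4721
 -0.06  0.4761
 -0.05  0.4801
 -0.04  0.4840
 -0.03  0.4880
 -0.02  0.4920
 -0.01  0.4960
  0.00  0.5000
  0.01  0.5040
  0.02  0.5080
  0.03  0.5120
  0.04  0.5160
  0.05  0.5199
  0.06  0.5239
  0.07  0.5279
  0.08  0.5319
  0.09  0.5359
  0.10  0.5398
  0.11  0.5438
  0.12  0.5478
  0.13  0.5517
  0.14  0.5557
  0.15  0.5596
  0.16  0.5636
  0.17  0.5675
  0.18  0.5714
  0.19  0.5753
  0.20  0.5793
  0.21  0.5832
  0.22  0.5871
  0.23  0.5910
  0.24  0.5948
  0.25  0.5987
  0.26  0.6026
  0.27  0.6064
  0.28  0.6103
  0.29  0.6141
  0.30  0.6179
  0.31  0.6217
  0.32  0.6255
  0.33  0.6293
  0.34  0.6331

€24.99

σ√T = 0.5 × 0.8660 = 0.4330
d₁ = [ln(128/134) + (0.021 − 0.02 + ½·0.5²)·0.75] / (σ√T) = (-0.0458 + 0.0945) / 0.4330 = 0.1124 → 0.11
d₂ = 0.1124 − 0.4330 = -0.3206 → -0.32
e^(−qT) = e^(−0.02·0.75) = 0.9851;  e^(−rT) = e^(−0.021·0.75) = 0.9844
P = 134·0.9844·N(0.32) − 128·0.9851·N(-0.11) = 134·0.9844·0.6255 − 128·0.9851·0.4562 = 82.5095 − 57.5235 = 24.9859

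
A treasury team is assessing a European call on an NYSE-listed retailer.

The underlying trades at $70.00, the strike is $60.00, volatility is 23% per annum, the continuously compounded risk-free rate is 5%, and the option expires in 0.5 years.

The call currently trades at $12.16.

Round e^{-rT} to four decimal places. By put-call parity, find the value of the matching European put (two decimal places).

e^(−rT) = e^(−0.05·0.5) = 0.9753
Put-call parity: C − P = S − K·e^(−rT) = 70 − 60·0.9753 = 70 − 58.5180 = 11.4820
P = C − (C − P) = 12.16 − (11.4820) = 0.6780

$0.68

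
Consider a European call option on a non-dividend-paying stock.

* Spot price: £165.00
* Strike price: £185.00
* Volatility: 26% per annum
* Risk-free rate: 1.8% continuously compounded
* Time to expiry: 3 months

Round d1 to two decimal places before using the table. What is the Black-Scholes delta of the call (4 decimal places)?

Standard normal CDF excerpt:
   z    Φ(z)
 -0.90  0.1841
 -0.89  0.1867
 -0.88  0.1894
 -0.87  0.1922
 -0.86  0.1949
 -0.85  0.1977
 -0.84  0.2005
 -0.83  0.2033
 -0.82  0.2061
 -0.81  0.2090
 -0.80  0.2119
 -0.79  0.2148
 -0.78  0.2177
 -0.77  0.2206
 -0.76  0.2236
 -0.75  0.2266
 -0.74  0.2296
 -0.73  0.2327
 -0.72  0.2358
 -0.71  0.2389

0.2177

T = 0.25;  σ√T = 0.1300
d₁ = [ln(165/185) + (0.018 + ½·0.26²)·0.25] / (σ√T) = (-0.1144 + 0.0129) / 0.1300 = -0.7805 ≈ -0.78
N(d₁) = N(-0.78) = 0.2177
Δ_call = N(d₁) = 0.2177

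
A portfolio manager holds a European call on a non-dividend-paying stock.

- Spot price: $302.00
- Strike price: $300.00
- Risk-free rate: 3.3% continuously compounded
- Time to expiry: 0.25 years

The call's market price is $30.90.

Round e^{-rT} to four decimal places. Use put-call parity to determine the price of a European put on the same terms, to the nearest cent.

e^(−rT) = e^(−0.033·0.25) = 0.9918
Put-call parity: C − P = S − K·e^(−rT) = 302 − 300·0.9918 = 302 − 297.5400 = 4.4600
P = C − (C − P) = 30.90 − (4.4600) = 26.4400

$26.44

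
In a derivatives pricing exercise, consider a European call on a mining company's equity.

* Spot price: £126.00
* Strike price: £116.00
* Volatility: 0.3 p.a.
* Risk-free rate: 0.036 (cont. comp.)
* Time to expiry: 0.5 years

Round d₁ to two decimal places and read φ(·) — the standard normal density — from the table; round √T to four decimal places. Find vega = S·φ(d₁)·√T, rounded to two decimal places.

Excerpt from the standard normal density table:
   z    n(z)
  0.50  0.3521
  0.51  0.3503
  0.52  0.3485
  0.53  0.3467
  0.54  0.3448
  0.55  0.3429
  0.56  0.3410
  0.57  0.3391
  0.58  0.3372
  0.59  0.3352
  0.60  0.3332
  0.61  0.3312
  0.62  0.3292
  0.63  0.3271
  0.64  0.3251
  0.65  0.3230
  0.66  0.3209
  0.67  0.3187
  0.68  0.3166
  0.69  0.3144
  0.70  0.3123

σ√T = 0.3 × 0.7071 = 0.2121
d₁ = [ln(126/116) + (0.036 + 0.3²/2)·0.5] / 0.2121 = [0.0827 + 0.0405] / 0.2121 = 0.5807 → 0.58
√T = √0.5 = 0.7071
φ(d₁) = φ(0.58) = 0.3372
vega = S·φ(d₁)·√T = 126·0.3372·0.7071 = 30.0427

30.04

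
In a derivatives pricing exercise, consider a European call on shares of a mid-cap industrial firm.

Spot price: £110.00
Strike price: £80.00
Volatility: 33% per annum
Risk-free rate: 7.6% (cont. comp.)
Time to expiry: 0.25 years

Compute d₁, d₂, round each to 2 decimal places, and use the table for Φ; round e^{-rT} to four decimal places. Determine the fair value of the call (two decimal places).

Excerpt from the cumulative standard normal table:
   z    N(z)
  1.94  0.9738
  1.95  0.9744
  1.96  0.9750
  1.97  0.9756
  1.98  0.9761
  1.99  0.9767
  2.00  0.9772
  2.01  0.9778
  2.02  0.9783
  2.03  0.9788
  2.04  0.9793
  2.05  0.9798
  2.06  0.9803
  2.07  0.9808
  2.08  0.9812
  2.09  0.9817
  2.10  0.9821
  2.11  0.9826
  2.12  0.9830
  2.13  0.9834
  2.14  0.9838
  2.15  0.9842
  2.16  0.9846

σ√T = 0.33 × 0.5000 = 0.1650
d₁ = [ln(110/80) + (0.076 + 0.33²/2)·0.25] / 0.1650 = [0.3185 + 0.0326] / 0.1650 = 2.1277 → 2.13
d₂ = d₁ − σ√T = 2.1277 − 0.1650 = 1.9627 → 1.96
e^(−rT) = e^(−0.076·0.25) = 0.9812
C = 110·N(2.13) − 80·0.9812·N(1.96) = 110·0.9834 − 80·0.9812·0.9750 = 108.1740 − 76.5336 = 31.6404

£31.64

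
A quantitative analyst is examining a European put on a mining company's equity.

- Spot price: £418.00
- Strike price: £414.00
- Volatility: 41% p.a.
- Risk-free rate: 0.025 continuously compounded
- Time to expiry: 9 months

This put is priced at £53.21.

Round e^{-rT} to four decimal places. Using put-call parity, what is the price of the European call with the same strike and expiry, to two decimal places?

£64.91

e^(−rT) = e^(−0.025·0.75) = 0.9814
Put-call parity: C − P = S − K·e^(−rT) = 418 − 414·0.9814 = 418 − 406.2996 = 11.7004
C = P + (C − P) = 53.21 + (11.7004) = 64.9104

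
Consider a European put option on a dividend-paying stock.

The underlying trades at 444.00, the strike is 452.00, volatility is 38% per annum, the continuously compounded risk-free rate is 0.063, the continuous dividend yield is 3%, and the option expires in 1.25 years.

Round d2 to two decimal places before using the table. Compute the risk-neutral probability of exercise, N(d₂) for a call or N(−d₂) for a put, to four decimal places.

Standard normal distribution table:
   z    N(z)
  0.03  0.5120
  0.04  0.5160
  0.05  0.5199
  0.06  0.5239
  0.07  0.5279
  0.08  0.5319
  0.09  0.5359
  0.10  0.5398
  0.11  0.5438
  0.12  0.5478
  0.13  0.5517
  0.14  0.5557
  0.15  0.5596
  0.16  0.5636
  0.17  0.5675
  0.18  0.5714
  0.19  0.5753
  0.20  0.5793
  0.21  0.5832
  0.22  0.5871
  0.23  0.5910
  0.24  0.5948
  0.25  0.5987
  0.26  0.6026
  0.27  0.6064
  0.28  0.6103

σ√T = 0.38 × 1.1180 = 0.4249
ln(S/K) + (r − q + σ²/2)T = ln(444/452) + (0.063 − 0.03 + 0.38²/2)·1.25 = -0.0179 + 0.1315 = 0.1136
d₁ = 0.1136 / 0.4249 = 0.2675 which rounds to 0.27
d₂ = d₁ − σ√T = 0.2675 − 0.4249 = -0.1574 which rounds to -0.16
Pr(exercise) under Q = N(−d₂) = N(0.16) = 0.5636

0.5636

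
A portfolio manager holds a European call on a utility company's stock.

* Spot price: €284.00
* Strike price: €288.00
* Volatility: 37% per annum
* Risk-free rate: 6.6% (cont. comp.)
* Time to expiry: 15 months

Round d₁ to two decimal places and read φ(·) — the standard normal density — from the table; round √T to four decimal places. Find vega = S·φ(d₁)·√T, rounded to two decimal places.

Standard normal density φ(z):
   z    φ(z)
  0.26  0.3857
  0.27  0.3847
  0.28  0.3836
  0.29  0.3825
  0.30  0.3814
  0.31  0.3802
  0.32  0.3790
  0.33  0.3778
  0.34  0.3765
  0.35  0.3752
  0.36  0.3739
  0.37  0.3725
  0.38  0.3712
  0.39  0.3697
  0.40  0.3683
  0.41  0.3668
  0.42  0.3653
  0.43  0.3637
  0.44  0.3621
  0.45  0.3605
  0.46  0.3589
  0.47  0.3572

T = 1.25;  σ√T = 0.4137
d₁ = [ln(284/288) + (0.066 + ½·0.37²)·1.25] / (σ√T) = (-0.0140 + 0.1681) / 0.4137 = 0.3725 which rounds to 0.37
√T = √1.25 = 1.1180
φ(d₁) = φ(0.37) = 0.3725
vega = S·φ(d₁)·√T = 284·0.3725·1.1180 = 118.2732

118.27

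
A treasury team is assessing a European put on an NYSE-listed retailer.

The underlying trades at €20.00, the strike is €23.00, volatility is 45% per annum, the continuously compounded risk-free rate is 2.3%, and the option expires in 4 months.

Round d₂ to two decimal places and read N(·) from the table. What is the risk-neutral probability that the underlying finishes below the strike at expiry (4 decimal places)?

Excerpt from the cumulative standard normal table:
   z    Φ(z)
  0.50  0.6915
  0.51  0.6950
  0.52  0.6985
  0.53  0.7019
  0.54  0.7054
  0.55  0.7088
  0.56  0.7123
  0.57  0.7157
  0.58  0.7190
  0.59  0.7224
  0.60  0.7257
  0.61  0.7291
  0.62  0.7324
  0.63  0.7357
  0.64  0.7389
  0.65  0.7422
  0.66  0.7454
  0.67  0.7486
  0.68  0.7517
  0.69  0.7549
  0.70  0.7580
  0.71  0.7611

0.7389

σ√T = 0.45 × 0.5774 = 0.2598
d₁ = [ln(20/23) + (0.023 + ½·0.45²)·0.3333] / (σ√T) = (-0.1398 + 0.0414) / 0.2598 = -0.3785 ⇒ -0.38
d₂ = -0.3785 − 0.2598 = -0.6383 ⇒ -0.64
Pr(exercise) under Q = N(−d₂) = N(0.64) = 0.7389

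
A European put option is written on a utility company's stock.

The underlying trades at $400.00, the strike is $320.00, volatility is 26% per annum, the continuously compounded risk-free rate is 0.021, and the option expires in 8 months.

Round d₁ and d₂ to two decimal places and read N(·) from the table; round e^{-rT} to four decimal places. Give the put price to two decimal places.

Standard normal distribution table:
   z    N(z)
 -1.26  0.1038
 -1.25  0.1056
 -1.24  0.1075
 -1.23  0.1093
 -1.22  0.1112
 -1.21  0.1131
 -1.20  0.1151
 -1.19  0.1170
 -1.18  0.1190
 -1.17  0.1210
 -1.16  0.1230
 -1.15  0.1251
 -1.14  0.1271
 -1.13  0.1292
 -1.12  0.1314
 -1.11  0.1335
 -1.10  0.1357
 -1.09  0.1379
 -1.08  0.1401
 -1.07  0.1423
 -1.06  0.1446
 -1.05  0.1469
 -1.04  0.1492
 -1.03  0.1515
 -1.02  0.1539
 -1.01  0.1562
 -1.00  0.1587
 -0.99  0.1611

T = 0.6667;  σ√T = 0.2123
d₁ = [ln(400/320) + (0.021 + 0.26²/2)·0.6667] / 0.2123 = [0.2231 + 0.0365] / 0.2123 = 1.2232 ⇒ 1.22
d₂ = d₁ − σ√T = 1.2232 − 0.2123 = 1.0109 ⇒ 1.01
exp(−rT) = exp(−0.021·0.6667) = 0.9861
N(−d₂) = N(-1.01) = 0.1562;  N(−d₁) = N(-1.22) = 0.1112
P = 320·0.9861·0.1562 − 400·0.1112 = 49.2892 − 44.4800 = 4.8092

$4.81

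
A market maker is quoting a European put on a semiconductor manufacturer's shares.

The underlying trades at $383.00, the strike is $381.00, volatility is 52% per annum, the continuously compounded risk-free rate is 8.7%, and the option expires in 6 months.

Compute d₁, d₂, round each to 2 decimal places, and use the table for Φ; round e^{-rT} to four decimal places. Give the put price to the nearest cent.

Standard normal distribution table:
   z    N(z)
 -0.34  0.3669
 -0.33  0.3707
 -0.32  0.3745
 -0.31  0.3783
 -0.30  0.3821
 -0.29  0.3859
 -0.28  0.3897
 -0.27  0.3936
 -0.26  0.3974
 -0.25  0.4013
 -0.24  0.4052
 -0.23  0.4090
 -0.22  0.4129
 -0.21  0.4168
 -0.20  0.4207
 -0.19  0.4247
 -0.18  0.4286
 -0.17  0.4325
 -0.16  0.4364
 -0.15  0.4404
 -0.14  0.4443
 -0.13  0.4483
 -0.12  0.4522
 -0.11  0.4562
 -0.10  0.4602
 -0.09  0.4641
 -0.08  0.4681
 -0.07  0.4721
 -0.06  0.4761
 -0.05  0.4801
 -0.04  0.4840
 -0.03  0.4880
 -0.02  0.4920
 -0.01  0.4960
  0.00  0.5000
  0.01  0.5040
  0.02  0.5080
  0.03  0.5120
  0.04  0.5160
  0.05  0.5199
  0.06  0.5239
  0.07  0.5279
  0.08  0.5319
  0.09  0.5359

$46.21

T = 0.5;  σ√T = 0.3677
d₁ = [ln(383/381) + (0.087 + ½·0.52²)·0.5] / (σ√T) = (0.0052 + 0.1111) / 0.3677 = 0.3164 which rounds to 0.32
d₂ = 0.3164 − 0.3677 = -0.0513 which rounds to -0.05
e^(−rT) = e^(−0.087·0.5) = 0.9574
N(−d₂) = N(0.05) = 0.5199;  N(−d₁) = N(-0.32) = 0.3745
P = 381·0.9574·0.5199 − 383·0.3745 = 189.6436 − 143.4335 = 46.2101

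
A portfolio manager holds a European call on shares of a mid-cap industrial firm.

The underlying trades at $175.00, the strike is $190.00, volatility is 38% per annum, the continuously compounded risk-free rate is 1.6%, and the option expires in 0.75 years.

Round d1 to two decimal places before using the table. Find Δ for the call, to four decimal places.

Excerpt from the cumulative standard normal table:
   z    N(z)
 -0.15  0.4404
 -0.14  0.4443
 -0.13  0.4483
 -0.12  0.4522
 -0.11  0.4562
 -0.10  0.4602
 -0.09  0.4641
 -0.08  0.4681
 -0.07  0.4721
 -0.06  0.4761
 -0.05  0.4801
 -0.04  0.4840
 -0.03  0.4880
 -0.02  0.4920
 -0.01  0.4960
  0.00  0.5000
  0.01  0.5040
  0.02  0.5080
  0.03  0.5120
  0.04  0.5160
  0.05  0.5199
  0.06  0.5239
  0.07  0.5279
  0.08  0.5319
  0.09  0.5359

0.4801

σ√T = 0.38·√0.75 = 0.3291
d₁ = [ln(175/190) + (0.016 + 0.38²/2)·0.75] / 0.3291 = [-0.0822 + 0.0662] / 0.3291 = -0.0489 which rounds to -0.05
N(d₁) = N(-0.05) = 0.4801
Δ_call = N(d₁) = 0.4801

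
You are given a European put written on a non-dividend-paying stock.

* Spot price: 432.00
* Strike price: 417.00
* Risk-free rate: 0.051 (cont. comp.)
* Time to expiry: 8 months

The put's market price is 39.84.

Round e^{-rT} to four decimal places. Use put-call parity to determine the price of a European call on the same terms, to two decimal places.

68.77

e^(−rT) = e^(−0.051·0.6667) = 0.9666
Put-call parity: C − P = S − K·e^(−rT) = 432 − 417·0.9666 = 432 − 403.0722 = 28.9278
C = P + (C − P) = 39.84 + (28.9278) = 68.7678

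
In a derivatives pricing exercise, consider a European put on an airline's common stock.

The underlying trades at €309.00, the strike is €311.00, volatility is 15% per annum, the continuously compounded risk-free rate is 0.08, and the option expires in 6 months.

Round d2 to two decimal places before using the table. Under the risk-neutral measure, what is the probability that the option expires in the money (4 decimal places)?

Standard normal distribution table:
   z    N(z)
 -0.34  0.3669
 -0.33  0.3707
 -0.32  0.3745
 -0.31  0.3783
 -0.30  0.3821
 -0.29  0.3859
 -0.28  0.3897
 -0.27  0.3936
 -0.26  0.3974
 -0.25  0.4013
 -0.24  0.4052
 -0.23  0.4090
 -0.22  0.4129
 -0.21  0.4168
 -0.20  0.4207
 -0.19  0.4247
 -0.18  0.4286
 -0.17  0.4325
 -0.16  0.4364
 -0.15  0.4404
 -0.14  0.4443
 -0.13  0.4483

0.3974

T = 0.5;  σ√T = 0.1061
d₁ = [ln(309/311) + (0.08 + ½·0.15²)·0.5] / (σ√T) = (-0.0065 + 0.0456) / 0.1061 = 0.3693 → 0.37
d₂ = 0.3693 − 0.1061 = 0.2633 → 0.26
Risk-neutral Pr[S_T < K] = N(−d₂) = N(-0.26) = 0.3974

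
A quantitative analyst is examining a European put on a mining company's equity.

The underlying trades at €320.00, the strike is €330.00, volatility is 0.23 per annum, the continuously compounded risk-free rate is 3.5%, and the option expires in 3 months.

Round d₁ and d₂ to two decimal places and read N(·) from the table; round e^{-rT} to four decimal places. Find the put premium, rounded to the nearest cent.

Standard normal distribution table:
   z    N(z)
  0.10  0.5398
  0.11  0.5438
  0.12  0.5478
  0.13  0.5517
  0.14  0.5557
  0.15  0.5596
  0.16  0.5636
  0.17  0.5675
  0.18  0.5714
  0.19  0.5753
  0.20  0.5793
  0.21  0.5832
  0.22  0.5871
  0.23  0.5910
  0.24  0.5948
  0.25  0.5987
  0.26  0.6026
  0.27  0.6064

T = 0.25;  σ√T = 0.1150
d₁ = [ln(320/330) + (0.035 + ½·0.23²)·0.25] / (σ√T) = (-0.0308 + 0.0154) / 0.1150 = -0.1340 → -0.13
d₂ = -0.1340 − 0.1150 = -0.2490 → -0.25
e^(−rT) = e^(−0.035·0.25) = 0.9913
P = 330·0.9913·N(0.25) − 320·N(0.13) = 330·0.9913·0.5987 − 320·0.5517 = 195.8521 − 176.5440 = 19.3081

€19.31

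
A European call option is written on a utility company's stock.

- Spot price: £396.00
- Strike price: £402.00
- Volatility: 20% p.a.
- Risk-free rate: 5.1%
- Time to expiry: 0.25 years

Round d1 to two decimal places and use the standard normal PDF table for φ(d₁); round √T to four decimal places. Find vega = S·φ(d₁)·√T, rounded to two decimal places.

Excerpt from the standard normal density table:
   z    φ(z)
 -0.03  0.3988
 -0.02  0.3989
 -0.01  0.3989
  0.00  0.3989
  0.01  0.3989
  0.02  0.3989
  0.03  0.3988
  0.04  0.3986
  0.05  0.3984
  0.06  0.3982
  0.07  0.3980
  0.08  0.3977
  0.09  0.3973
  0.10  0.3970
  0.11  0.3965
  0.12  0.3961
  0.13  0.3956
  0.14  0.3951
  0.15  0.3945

78.96

T = 0.25;  σ√T = 0.1000
d₁ = [ln(396/402) + (0.051 + 0.2²/2)·0.25] / 0.1000 = [-0.0150 + 0.0178] / 0.1000 = 0.0271 → 0.03
√T = √0.25 = 0.5000
φ(d₁) = φ(0.03) = 0.3988
vega = S·φ(d₁)·√T = 396·0.3988·0.5000 = 78.9624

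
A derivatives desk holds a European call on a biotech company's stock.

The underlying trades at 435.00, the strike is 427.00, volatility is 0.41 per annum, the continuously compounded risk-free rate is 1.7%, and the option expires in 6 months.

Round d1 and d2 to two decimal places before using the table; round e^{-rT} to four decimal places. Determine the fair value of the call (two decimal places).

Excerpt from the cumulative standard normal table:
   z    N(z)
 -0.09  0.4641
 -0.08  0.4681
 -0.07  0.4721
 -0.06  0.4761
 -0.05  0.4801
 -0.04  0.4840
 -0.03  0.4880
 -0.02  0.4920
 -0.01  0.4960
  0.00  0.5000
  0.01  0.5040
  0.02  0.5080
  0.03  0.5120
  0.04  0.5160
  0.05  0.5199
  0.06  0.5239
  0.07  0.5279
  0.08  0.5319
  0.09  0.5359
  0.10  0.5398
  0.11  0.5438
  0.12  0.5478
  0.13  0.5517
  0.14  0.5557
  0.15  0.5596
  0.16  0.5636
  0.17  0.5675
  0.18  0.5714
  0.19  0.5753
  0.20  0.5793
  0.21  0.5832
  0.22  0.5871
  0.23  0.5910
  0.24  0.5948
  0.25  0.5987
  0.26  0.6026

σ√T = 0.41·√0.5 = 0.2899
d₁ = [ln(435/427) + (0.017 + ½·0.41²)·0.5] / (σ√T) = (0.0186 + 0.0505) / 0.2899 = 0.2383 ≈ 0.24
d₂ = 0.2383 − 0.2899 = -0.0516 ≈ -0.05
exp(−rT) = exp(−0.017·0.5) = 0.9915
N(d₁) = N(0.24) = 0.5948;  N(d₂) = N(-0.05) = 0.4801
C = 435·0.5948 − 427·0.9915·0.4801 = 258.7380 − 203.2602 = 55.4778

55.48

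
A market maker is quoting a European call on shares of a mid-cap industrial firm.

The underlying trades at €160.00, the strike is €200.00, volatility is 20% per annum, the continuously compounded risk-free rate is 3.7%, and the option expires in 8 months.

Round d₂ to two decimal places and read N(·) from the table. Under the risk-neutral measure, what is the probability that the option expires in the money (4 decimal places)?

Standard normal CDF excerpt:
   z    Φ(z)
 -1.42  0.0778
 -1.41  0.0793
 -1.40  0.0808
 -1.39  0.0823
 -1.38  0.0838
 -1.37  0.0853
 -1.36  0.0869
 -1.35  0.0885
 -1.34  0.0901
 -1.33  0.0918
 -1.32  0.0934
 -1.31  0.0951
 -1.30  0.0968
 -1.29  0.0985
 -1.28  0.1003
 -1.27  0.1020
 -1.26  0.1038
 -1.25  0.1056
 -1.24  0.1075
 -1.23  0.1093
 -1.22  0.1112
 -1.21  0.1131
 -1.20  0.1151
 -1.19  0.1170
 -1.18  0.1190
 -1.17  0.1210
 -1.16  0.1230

0.0968

T = 0.6667;  σ√T = 0.1633
d₁ = [ln(160/200) + (0.037 + ½·0.2²)·0.6667] / (σ√T) = (-0.2231 + 0.0380) / 0.1633 = -1.1338 ≈ -1.13
d₂ = -1.1338 − 0.1633 = -1.2971 ≈ -1.30
Pr(exercise) under Q = N(d₂) = 0.0968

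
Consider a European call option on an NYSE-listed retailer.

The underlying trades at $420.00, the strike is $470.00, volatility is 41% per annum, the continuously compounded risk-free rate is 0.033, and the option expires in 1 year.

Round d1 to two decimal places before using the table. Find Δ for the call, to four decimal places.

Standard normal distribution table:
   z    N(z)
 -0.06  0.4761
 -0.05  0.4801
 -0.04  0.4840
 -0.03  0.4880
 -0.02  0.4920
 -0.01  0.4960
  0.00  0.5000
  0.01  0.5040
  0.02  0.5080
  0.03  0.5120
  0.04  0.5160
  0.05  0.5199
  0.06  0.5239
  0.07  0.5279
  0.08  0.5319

0.5040

T = 1;  σ√T = 0.4100
d₁ = [ln(420/470) + (0.033 + 0.41²/2)·1] / 0.4100 = [-0.1125 + 0.1170] / 0.4100 = 0.0112 ⇒ 0.01
N(d₁) = N(0.01) = 0.5040
Δ_call = N(d₁) = 0.5040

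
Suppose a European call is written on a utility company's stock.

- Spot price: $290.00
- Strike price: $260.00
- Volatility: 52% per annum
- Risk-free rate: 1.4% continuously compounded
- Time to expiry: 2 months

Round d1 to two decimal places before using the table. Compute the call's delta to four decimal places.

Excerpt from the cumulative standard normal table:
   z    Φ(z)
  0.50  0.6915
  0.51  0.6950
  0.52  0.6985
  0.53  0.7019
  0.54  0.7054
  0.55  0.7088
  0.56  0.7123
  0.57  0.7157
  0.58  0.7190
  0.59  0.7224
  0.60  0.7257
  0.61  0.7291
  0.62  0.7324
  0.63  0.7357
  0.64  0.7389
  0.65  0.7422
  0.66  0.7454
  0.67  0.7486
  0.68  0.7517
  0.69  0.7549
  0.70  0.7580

σ√T = 0.52·√0.1667 = 0.2123
ln(S/K) + (r + σ²/2)T = ln(290/260) + (0.014 + 0.52²/2)·0.1667 = 0.1092 + 0.0249 = 0.1341
d₁ = 0.1341 / 0.2123 = 0.6315 which rounds to 0.63
N(d₁) = N(0.63) = 0.7357
Δ_call = N(d₁) = 0.7357

0.7357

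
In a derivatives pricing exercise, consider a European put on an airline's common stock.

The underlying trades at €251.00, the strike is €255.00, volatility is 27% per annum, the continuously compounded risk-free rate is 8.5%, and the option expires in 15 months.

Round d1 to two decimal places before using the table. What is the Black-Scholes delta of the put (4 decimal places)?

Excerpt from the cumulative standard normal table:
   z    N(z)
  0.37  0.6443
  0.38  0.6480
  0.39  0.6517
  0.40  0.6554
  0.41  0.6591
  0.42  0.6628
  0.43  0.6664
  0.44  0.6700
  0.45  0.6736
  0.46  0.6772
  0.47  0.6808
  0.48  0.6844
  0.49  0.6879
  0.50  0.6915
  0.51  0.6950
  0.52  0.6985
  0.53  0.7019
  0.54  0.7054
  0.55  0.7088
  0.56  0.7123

σ√T = 0.27 × 1.1180 = 0.3019
d₁ = [ln(251/255) + (0.085 + 0.27²/2)·1.25] / 0.3019 = [-0.0158 + 0.1518] / 0.3019 = 0.4505 ≈ 0.45
N(d₁) = N(0.45) = 0.6736
Δ_put = N(d₁) − 1 = 0.6736 − 1 = -0.3264

-0.3264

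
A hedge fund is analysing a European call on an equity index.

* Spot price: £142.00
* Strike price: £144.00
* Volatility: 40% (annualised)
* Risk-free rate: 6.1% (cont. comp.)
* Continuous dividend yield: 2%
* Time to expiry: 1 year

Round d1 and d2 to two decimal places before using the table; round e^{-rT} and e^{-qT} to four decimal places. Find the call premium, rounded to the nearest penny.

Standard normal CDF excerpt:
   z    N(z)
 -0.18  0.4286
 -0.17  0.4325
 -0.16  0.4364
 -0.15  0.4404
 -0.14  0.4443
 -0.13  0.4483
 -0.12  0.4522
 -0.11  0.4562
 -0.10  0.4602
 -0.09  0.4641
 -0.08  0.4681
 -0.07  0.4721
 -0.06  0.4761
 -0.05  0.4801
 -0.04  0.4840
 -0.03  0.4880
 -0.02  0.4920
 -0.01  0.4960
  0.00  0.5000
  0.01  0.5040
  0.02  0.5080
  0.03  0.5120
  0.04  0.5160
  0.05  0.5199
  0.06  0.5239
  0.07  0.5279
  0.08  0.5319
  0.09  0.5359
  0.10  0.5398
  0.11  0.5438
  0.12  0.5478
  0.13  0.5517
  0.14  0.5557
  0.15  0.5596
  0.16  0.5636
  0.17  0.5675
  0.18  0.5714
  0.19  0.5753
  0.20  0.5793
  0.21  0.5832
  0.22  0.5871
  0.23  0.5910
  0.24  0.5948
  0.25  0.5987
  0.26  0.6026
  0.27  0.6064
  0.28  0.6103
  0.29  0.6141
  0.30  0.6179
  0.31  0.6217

£23.67

T = 1;  σ√T = 0.4000
d₁ = [ln(142/144) + (0.061 − 0.02 + 0.4²/2)·1] / 0.4000 = [-0.0140 + 0.1210] / 0.4000 = 0.2675 ⇒ 0.27
d₂ = d₁ − σ√T = 0.2675 − 0.4000 = -0.1325 ⇒ -0.13
e^(−qT) = e^(−0.02·1) = 0.9802;  e^(−rT) = e^(−0.061·1) = 0.9408
C = 142·0.9802·N(0.27) − 144·0.9408·N(-0.13) = 142·0.9802·0.6064 − 144·0.9408·0.4483 = 84.4038 − 60.7335 = 23.6703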